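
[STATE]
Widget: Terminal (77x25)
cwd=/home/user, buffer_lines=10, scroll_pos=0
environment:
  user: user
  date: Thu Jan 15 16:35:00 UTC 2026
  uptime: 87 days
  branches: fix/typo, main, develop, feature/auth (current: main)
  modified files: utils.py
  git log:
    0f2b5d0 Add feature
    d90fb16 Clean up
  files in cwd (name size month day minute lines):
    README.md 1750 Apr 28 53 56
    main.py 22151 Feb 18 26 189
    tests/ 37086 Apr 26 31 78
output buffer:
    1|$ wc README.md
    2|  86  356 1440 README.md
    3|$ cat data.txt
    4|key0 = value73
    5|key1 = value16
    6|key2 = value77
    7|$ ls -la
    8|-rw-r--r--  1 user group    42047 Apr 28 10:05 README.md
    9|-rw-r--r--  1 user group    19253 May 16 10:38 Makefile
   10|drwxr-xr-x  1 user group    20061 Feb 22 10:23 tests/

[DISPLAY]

$ wc README.md                                                               
  86  356 1440 README.md                                                     
$ cat data.txt                                                               
key0 = value73                                                               
key1 = value16                                                               
key2 = value77                                                               
$ ls -la                                                                     
-rw-r--r--  1 user group    42047 Apr 28 10:05 README.md                     
-rw-r--r--  1 user group    19253 May 16 10:38 Makefile                      
drwxr-xr-x  1 user group    20061 Feb 22 10:23 tests/                        
$ █                                                                          
                                                                             
                                                                             
                                                                             
                                                                             
                                                                             
                                                                             
                                                                             
                                                                             
                                                                             
                                                                             
                                                                             
                                                                             
                                                                             
                                                                             


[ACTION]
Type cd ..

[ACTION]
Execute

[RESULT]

$ wc README.md                                                               
  86  356 1440 README.md                                                     
$ cat data.txt                                                               
key0 = value73                                                               
key1 = value16                                                               
key2 = value77                                                               
$ ls -la                                                                     
-rw-r--r--  1 user group    42047 Apr 28 10:05 README.md                     
-rw-r--r--  1 user group    19253 May 16 10:38 Makefile                      
drwxr-xr-x  1 user group    20061 Feb 22 10:23 tests/                        
$ cd ..                                                                      
                                                                             
$ █                                                                          
                                                                             
                                                                             
                                                                             
                                                                             
                                                                             
                                                                             
                                                                             
                                                                             
                                                                             
                                                                             
                                                                             
                                                                             


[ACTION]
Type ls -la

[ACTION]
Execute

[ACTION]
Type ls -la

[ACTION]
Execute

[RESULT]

$ wc README.md                                                               
  86  356 1440 README.md                                                     
$ cat data.txt                                                               
key0 = value73                                                               
key1 = value16                                                               
key2 = value77                                                               
$ ls -la                                                                     
-rw-r--r--  1 user group    42047 Apr 28 10:05 README.md                     
-rw-r--r--  1 user group    19253 May 16 10:38 Makefile                      
drwxr-xr-x  1 user group    20061 Feb 22 10:23 tests/                        
$ cd ..                                                                      
                                                                             
$ ls -la                                                                     
-rw-r--r--  1 user group     1750 Apr 28 10:53 README.md                     
-rw-r--r--  1 user group    22151 Feb 18 10:26 main.py                       
drwxr-xr-x  1 user group    37086 Apr 26 10:31 tests/                        
$ ls -la                                                                     
-rw-r--r--  1 user group     1750 Apr 28 10:53 README.md                     
-rw-r--r--  1 user group    22151 Feb 18 10:26 main.py                       
drwxr-xr-x  1 user group    37086 Apr 26 10:31 tests/                        
$ █                                                                          
                                                                             
                                                                             
                                                                             
                                                                             


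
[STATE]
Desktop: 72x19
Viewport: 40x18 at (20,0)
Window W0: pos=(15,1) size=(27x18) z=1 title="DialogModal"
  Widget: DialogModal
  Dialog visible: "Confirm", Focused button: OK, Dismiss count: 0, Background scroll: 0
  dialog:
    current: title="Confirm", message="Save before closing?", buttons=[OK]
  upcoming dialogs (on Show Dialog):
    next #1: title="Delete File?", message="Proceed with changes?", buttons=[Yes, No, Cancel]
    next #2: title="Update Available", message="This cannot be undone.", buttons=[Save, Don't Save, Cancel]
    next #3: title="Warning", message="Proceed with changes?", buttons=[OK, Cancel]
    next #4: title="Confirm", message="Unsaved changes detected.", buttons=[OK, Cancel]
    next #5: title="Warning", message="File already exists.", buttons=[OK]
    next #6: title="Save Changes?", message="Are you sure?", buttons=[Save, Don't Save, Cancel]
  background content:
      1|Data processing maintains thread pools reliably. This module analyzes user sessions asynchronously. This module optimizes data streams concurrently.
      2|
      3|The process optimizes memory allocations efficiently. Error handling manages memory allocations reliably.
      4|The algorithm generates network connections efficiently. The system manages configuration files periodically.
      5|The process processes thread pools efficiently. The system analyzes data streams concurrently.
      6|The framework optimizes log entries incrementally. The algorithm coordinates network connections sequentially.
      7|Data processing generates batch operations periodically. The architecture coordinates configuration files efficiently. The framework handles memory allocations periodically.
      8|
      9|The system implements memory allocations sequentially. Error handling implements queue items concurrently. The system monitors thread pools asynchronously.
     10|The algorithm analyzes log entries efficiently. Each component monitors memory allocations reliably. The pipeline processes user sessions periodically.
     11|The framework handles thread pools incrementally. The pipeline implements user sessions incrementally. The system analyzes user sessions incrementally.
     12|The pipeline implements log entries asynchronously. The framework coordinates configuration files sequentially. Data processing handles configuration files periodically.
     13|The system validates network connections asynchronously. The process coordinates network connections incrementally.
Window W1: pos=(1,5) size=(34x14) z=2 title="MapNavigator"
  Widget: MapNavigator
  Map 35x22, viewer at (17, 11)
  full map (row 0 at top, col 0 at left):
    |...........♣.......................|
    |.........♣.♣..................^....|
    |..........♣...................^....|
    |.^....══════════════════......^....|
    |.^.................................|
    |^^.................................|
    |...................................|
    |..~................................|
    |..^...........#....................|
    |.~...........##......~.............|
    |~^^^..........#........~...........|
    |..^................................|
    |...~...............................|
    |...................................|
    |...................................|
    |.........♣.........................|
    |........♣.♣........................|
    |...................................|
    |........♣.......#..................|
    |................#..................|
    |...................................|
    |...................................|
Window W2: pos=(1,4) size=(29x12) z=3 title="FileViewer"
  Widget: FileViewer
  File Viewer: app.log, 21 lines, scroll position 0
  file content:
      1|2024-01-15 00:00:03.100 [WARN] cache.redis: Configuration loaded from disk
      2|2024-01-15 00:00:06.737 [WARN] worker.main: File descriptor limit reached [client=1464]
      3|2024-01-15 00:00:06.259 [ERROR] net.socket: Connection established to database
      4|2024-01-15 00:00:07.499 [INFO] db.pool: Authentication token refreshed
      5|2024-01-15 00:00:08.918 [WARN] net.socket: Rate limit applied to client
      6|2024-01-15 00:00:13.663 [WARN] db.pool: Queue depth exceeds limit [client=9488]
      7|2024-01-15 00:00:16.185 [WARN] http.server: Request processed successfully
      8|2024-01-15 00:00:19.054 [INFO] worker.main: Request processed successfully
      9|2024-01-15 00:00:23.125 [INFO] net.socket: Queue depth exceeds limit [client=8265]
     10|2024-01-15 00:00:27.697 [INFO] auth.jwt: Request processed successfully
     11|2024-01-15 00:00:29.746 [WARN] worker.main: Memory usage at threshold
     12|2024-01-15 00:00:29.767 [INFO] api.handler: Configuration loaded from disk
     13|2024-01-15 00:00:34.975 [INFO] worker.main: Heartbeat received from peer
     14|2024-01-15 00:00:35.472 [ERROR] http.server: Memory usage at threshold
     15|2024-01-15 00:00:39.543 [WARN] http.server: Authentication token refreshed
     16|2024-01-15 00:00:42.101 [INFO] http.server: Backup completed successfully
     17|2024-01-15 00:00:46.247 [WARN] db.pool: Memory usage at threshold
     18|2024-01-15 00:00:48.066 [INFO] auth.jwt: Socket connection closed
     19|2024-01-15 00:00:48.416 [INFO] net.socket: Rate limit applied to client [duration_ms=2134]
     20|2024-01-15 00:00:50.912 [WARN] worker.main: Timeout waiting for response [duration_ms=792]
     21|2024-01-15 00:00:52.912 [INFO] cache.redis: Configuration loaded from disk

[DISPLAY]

                                        
━━━━━━━━━━━━━━━━━━━━━┓                  
logModal             ┃                  
─────────────────────┨                  
━━━━━━━━━┓g maintains┃                  
         ┃━━━━┓      ┃                  
─────────┨    ┃es mem┃                  
3.100 [W▲┃────┨ates n┃                  
6.737 [W█┃....┃───┐hr┃                  
6.259 [E░┃....┃   │ l┃                  
7.499 [I░┃....┃ing│es┃                  
8.918 [W░┃....┃   │  ┃                  
3.663 [W░┃....┃───┘em┃                  
6.185 [W░┃....┃zes lo┃                  
9.054 [I▼┃....┃es thr┃                  
━━━━━━━━━┛....┃ents l┃                  
..............┃s netw┃                  
..............┃      ┃                  


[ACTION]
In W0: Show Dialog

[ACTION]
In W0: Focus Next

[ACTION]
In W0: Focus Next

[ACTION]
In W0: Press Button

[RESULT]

                                        
━━━━━━━━━━━━━━━━━━━━━┓                  
logModal             ┃                  
─────────────────────┨                  
━━━━━━━━━┓g maintains┃                  
         ┃━━━━┓      ┃                  
─────────┨    ┃es mem┃                  
3.100 [W▲┃────┨ates n┃                  
6.737 [W█┃....┃es thr┃                  
6.259 [E░┃....┃izes l┃                  
7.499 [I░┃....┃erates┃                  
8.918 [W░┃....┃      ┃                  
3.663 [W░┃....┃ts mem┃                  
6.185 [W░┃....┃zes lo┃                  
9.054 [I▼┃....┃es thr┃                  
━━━━━━━━━┛....┃ents l┃                  
..............┃s netw┃                  
..............┃      ┃                  


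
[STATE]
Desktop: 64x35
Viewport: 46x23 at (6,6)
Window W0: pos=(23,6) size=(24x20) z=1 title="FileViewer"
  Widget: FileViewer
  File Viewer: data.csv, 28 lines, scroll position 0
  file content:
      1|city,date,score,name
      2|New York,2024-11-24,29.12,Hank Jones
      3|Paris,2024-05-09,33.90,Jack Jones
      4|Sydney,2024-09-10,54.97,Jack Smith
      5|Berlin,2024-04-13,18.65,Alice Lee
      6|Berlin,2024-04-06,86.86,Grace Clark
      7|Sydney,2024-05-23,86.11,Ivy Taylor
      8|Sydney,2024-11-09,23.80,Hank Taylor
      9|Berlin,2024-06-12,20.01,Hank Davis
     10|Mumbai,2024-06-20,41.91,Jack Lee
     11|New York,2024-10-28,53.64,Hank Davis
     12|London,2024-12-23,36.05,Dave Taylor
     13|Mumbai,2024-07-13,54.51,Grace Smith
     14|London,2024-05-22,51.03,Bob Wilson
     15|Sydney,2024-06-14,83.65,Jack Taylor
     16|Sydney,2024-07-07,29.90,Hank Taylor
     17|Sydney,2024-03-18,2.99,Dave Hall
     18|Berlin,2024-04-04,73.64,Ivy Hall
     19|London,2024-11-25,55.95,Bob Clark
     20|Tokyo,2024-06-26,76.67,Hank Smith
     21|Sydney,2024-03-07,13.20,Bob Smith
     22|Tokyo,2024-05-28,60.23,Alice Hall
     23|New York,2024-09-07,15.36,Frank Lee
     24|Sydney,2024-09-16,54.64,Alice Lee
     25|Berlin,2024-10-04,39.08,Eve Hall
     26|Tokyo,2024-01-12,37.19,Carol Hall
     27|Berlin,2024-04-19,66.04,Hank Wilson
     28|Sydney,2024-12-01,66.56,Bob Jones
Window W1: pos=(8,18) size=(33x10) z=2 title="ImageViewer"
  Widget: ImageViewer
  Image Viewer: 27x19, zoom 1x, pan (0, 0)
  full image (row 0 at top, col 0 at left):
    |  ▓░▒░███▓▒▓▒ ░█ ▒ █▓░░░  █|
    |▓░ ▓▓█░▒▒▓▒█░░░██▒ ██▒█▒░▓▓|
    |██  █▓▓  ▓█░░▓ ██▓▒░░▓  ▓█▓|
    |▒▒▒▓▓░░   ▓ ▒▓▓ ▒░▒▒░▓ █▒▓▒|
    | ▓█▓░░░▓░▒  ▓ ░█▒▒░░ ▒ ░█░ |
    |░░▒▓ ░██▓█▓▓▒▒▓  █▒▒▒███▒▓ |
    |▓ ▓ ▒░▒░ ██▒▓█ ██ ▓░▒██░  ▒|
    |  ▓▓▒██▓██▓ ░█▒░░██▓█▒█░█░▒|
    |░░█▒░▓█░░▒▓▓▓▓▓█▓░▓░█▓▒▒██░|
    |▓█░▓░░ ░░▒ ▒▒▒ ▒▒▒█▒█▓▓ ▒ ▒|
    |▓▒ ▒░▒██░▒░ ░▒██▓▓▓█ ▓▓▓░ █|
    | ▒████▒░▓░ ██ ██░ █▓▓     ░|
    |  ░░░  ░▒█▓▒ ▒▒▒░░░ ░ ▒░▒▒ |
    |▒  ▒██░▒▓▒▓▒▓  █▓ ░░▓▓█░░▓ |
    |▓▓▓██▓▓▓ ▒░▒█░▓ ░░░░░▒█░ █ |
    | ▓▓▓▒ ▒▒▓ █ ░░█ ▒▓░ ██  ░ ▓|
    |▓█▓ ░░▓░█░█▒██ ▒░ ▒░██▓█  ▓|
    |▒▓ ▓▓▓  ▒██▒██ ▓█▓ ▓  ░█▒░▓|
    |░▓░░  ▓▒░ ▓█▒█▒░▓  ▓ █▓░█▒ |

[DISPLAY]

                 ┏━━━━━━━━━━━━━━━━━━━━━━┓     
                 ┃ FileViewer           ┃     
                 ┠──────────────────────┨     
                 ┃city,date,score,name ▲┃     
                 ┃New York,2024-11-24,2█┃     
                 ┃Paris,2024-05-09,33.9░┃     
                 ┃Sydney,2024-09-10,54.░┃     
                 ┃Berlin,2024-04-13,18.░┃     
                 ┃Berlin,2024-04-06,86.░┃     
                 ┃Sydney,2024-05-23,86.░┃     
                 ┃Sydney,2024-11-09,23.░┃     
                 ┃Berlin,2024-06-12,20.░┃     
  ┏━━━━━━━━━━━━━━━━━━━━━━━━━━━━━━━┓,41.░┃     
  ┃ ImageViewer                   ┃28,5░┃     
  ┠───────────────────────────────┨,36.░┃     
  ┃  ▓░▒░███▓▒▓▒ ░█ ▒ █▓░░░  █    ┃,54.░┃     
  ┃▓░ ▓▓█░▒▒▓▒█░░░██▒ ██▒█▒░▓▓    ┃,51.░┃     
  ┃██  █▓▓  ▓█░░▓ ██▓▒░░▓  ▓█▓    ┃,83.░┃     
  ┃▒▒▒▓▓░░   ▓ ▒▓▓ ▒░▒▒░▓ █▒▓▒    ┃,29.▼┃     
  ┃ ▓█▓░░░▓░▒  ▓ ░█▒▒░░ ▒ ░█░     ┃━━━━━┛     
  ┃░░▒▓ ░██▓█▓▓▒▒▓  █▒▒▒███▒▓     ┃           
  ┗━━━━━━━━━━━━━━━━━━━━━━━━━━━━━━━┛           
                                              


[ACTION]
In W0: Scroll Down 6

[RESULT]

                 ┏━━━━━━━━━━━━━━━━━━━━━━┓     
                 ┃ FileViewer           ┃     
                 ┠──────────────────────┨     
                 ┃Sydney,2024-05-23,86.▲┃     
                 ┃Sydney,2024-11-09,23.░┃     
                 ┃Berlin,2024-06-12,20.░┃     
                 ┃Mumbai,2024-06-20,41.░┃     
                 ┃New York,2024-10-28,5░┃     
                 ┃London,2024-12-23,36.░┃     
                 ┃Mumbai,2024-07-13,54.░┃     
                 ┃London,2024-05-22,51.░┃     
                 ┃Sydney,2024-06-14,83.█┃     
  ┏━━━━━━━━━━━━━━━━━━━━━━━━━━━━━━━┓,29.░┃     
  ┃ ImageViewer                   ┃,2.9░┃     
  ┠───────────────────────────────┨,73.░┃     
  ┃  ▓░▒░███▓▒▓▒ ░█ ▒ █▓░░░  █    ┃,55.░┃     
  ┃▓░ ▓▓█░▒▒▓▒█░░░██▒ ██▒█▒░▓▓    ┃76.6░┃     
  ┃██  █▓▓  ▓█░░▓ ██▓▒░░▓  ▓█▓    ┃,13.░┃     
  ┃▒▒▒▓▓░░   ▓ ▒▓▓ ▒░▒▒░▓ █▒▓▒    ┃60.2▼┃     
  ┃ ▓█▓░░░▓░▒  ▓ ░█▒▒░░ ▒ ░█░     ┃━━━━━┛     
  ┃░░▒▓ ░██▓█▓▓▒▒▓  █▒▒▒███▒▓     ┃           
  ┗━━━━━━━━━━━━━━━━━━━━━━━━━━━━━━━┛           
                                              


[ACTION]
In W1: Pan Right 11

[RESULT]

                 ┏━━━━━━━━━━━━━━━━━━━━━━┓     
                 ┃ FileViewer           ┃     
                 ┠──────────────────────┨     
                 ┃Sydney,2024-05-23,86.▲┃     
                 ┃Sydney,2024-11-09,23.░┃     
                 ┃Berlin,2024-06-12,20.░┃     
                 ┃Mumbai,2024-06-20,41.░┃     
                 ┃New York,2024-10-28,5░┃     
                 ┃London,2024-12-23,36.░┃     
                 ┃Mumbai,2024-07-13,54.░┃     
                 ┃London,2024-05-22,51.░┃     
                 ┃Sydney,2024-06-14,83.█┃     
  ┏━━━━━━━━━━━━━━━━━━━━━━━━━━━━━━━┓,29.░┃     
  ┃ ImageViewer                   ┃,2.9░┃     
  ┠───────────────────────────────┨,73.░┃     
  ┃▓▒ ░█ ▒ █▓░░░  █               ┃,55.░┃     
  ┃█░░░██▒ ██▒█▒░▓▓               ┃76.6░┃     
  ┃░░▓ ██▓▒░░▓  ▓█▓               ┃,13.░┃     
  ┃ ▒▓▓ ▒░▒▒░▓ █▒▓▒               ┃60.2▼┃     
  ┃ ▓ ░█▒▒░░ ▒ ░█░                ┃━━━━━┛     
  ┃▓▒▒▓  █▒▒▒███▒▓                ┃           
  ┗━━━━━━━━━━━━━━━━━━━━━━━━━━━━━━━┛           
                                              


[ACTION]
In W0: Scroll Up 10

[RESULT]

                 ┏━━━━━━━━━━━━━━━━━━━━━━┓     
                 ┃ FileViewer           ┃     
                 ┠──────────────────────┨     
                 ┃city,date,score,name ▲┃     
                 ┃New York,2024-11-24,2█┃     
                 ┃Paris,2024-05-09,33.9░┃     
                 ┃Sydney,2024-09-10,54.░┃     
                 ┃Berlin,2024-04-13,18.░┃     
                 ┃Berlin,2024-04-06,86.░┃     
                 ┃Sydney,2024-05-23,86.░┃     
                 ┃Sydney,2024-11-09,23.░┃     
                 ┃Berlin,2024-06-12,20.░┃     
  ┏━━━━━━━━━━━━━━━━━━━━━━━━━━━━━━━┓,41.░┃     
  ┃ ImageViewer                   ┃28,5░┃     
  ┠───────────────────────────────┨,36.░┃     
  ┃▓▒ ░█ ▒ █▓░░░  █               ┃,54.░┃     
  ┃█░░░██▒ ██▒█▒░▓▓               ┃,51.░┃     
  ┃░░▓ ██▓▒░░▓  ▓█▓               ┃,83.░┃     
  ┃ ▒▓▓ ▒░▒▒░▓ █▒▓▒               ┃,29.▼┃     
  ┃ ▓ ░█▒▒░░ ▒ ░█░                ┃━━━━━┛     
  ┃▓▒▒▓  █▒▒▒███▒▓                ┃           
  ┗━━━━━━━━━━━━━━━━━━━━━━━━━━━━━━━┛           
                                              


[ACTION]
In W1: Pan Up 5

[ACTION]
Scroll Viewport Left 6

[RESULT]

                       ┏━━━━━━━━━━━━━━━━━━━━━━
                       ┃ FileViewer           
                       ┠──────────────────────
                       ┃city,date,score,name ▲
                       ┃New York,2024-11-24,2█
                       ┃Paris,2024-05-09,33.9░
                       ┃Sydney,2024-09-10,54.░
                       ┃Berlin,2024-04-13,18.░
                       ┃Berlin,2024-04-06,86.░
                       ┃Sydney,2024-05-23,86.░
                       ┃Sydney,2024-11-09,23.░
                       ┃Berlin,2024-06-12,20.░
        ┏━━━━━━━━━━━━━━━━━━━━━━━━━━━━━━━┓,41.░
        ┃ ImageViewer                   ┃28,5░
        ┠───────────────────────────────┨,36.░
        ┃▓▒ ░█ ▒ █▓░░░  █               ┃,54.░
        ┃█░░░██▒ ██▒█▒░▓▓               ┃,51.░
        ┃░░▓ ██▓▒░░▓  ▓█▓               ┃,83.░
        ┃ ▒▓▓ ▒░▒▒░▓ █▒▓▒               ┃,29.▼
        ┃ ▓ ░█▒▒░░ ▒ ░█░                ┃━━━━━
        ┃▓▒▒▓  █▒▒▒███▒▓                ┃     
        ┗━━━━━━━━━━━━━━━━━━━━━━━━━━━━━━━┛     
                                              


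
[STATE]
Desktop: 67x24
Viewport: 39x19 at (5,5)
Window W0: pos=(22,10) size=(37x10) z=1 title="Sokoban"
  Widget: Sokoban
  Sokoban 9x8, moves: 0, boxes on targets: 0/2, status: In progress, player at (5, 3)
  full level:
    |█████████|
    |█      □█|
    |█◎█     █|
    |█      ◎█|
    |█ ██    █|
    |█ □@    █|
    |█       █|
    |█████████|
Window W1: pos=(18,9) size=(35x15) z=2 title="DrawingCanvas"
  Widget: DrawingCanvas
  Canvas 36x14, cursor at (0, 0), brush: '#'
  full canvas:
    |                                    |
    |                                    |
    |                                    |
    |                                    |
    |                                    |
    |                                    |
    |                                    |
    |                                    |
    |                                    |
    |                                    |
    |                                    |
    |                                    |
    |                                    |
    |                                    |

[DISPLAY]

                                       
                                       
                                       
                                       
             ┏━━━━━━━━━━━━━━━━━━━━━━━━━
             ┃ DrawingCanvas           
             ┠─────────────────────────
             ┃+                        
             ┃                         
             ┃                         
             ┃                         
             ┃                         
             ┃                         
             ┃                         
             ┃                         
             ┃                         
             ┃                         
             ┃                         
             ┗━━━━━━━━━━━━━━━━━━━━━━━━━


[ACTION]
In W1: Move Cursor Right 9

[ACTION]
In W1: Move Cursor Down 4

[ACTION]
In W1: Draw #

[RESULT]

                                       
                                       
                                       
                                       
             ┏━━━━━━━━━━━━━━━━━━━━━━━━━
             ┃ DrawingCanvas           
             ┠─────────────────────────
             ┃                         
             ┃                         
             ┃                         
             ┃                         
             ┃         #               
             ┃                         
             ┃                         
             ┃                         
             ┃                         
             ┃                         
             ┃                         
             ┗━━━━━━━━━━━━━━━━━━━━━━━━━


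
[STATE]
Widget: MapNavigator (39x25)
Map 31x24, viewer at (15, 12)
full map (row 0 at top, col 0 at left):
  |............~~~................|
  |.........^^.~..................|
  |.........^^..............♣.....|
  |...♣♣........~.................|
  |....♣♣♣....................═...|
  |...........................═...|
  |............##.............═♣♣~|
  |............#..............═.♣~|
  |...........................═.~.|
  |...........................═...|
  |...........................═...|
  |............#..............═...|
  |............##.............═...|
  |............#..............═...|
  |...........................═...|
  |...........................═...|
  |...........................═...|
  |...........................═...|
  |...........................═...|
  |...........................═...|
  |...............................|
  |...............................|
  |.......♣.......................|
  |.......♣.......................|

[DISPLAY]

    ............~~~................    
    .........^^.~..................    
    .........^^..............♣.....    
    ...♣♣........~.................    
    ....♣♣♣....................═...    
    ...........................═...    
    ............##.............═♣♣~    
    ............#..............═.♣~    
    ...........................═.~.    
    ...........................═...    
    ...........................═...    
    ............#..............═...    
    ............##.@...........═...    
    ............#..............═...    
    ...........................═...    
    ...........................═...    
    ...........................═...    
    ...........................═...    
    ...........................═...    
    ...........................═...    
    ...............................    
    ...............................    
    .......♣.......................    
    .......♣.......................    
                                       


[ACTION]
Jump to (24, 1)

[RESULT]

                                       
                                       
                                       
                                       
                                       
                                       
                                       
                                       
                                       
                                       
                                       
.......~~~................             
....^^.~...........@......             
....^^..............♣.....             
........~.................             
♣♣....................═...             
......................═...             
.......##.............═♣♣~             
.......#..............═.♣~             
......................═.~.             
......................═...             
......................═...             
.......#..............═...             
.......##.............═...             
.......#..............═...             


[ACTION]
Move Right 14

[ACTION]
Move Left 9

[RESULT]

                                       
                                       
                                       
                                       
                                       
                                       
                                       
                                       
                                       
                                       
                                       
..........~~~................          
.......^^.~........@.........          
.......^^..............♣.....          
.♣♣........~.................          
..♣♣♣....................═...          
.........................═...          
..........##.............═♣♣~          
..........#..............═.♣~          
.........................═.~.          
.........................═...          
.........................═...          
..........#..............═...          
..........##.............═...          
..........#..............═...          


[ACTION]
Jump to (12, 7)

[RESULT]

                                       
                                       
                                       
                                       
                                       
       ............~~~................ 
       .........^^.~.................. 
       .........^^..............♣..... 
       ...♣♣........~................. 
       ....♣♣♣....................═... 
       ...........................═... 
       ............##.............═♣♣~ 
       ............@..............═.♣~ 
       ...........................═.~. 
       ...........................═... 
       ...........................═... 
       ............#..............═... 
       ............##.............═... 
       ............#..............═... 
       ...........................═... 
       ...........................═... 
       ...........................═... 
       ...........................═... 
       ...........................═... 
       ...........................═... 


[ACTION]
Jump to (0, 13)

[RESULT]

                   .........^^.~.......
                   .........^^.........
                   ...♣♣........~......
                   ....♣♣♣.............
                   ....................
                   ............##......
                   ............#.......
                   ....................
                   ....................
                   ....................
                   ............#.......
                   ............##......
                   @...........#.......
                   ....................
                   ....................
                   ....................
                   ....................
                   ....................
                   ....................
                   ....................
                   ....................
                   .......♣............
                   .......♣............
                                       
                                       


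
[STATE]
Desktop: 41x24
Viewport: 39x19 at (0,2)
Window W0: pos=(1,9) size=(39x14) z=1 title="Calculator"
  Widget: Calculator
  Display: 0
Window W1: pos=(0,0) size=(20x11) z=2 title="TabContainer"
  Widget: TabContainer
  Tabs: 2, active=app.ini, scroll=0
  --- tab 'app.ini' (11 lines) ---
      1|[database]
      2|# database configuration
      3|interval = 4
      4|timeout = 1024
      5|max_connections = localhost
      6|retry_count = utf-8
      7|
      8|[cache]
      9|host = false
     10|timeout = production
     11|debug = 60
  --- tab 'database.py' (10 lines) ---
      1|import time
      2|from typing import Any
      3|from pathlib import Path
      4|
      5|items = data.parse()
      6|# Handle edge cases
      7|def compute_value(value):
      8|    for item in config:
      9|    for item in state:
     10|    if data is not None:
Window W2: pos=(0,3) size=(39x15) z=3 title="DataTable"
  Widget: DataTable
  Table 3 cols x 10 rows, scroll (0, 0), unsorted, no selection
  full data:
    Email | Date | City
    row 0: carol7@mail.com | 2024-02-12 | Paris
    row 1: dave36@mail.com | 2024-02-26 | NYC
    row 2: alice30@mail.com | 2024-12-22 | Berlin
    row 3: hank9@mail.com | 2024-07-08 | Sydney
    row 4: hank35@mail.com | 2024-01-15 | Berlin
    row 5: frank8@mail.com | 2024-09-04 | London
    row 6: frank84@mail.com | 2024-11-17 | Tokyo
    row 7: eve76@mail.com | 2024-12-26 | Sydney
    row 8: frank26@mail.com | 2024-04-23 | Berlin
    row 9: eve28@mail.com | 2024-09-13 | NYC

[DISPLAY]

┠──────────────────┨                   
┏━━━━━━━━━━━━━━━━━━━━━━━━━━━━━━━━━━━━━┓
┃ DataTable                           ┃
┠─────────────────────────────────────┨
┃Email           │Date      │City     ┃
┃────────────────┼──────────┼──────   ┃
┃carol7@mail.com │2024-02-12│Paris    ┃
┃dave36@mail.com │2024-02-26│NYC      ┃
┃alice30@mail.com│2024-12-22│Berlin   ┃
┃hank9@mail.com  │2024-07-08│Sydney   ┃
┃hank35@mail.com │2024-01-15│Berlin   ┃
┃frank8@mail.com │2024-09-04│London   ┃
┃frank84@mail.com│2024-11-17│Tokyo    ┃
┃eve76@mail.com  │2024-12-26│Sydney   ┃
┃frank26@mail.com│2024-04-23│Berlin   ┃
┗━━━━━━━━━━━━━━━━━━━━━━━━━━━━━━━━━━━━━┛
 ┃│ 1 │ 2 │ 3 │ - │                    
 ┃├───┼───┼───┼───┤                    
 ┃│ 0 │ . │ = │ + │                    


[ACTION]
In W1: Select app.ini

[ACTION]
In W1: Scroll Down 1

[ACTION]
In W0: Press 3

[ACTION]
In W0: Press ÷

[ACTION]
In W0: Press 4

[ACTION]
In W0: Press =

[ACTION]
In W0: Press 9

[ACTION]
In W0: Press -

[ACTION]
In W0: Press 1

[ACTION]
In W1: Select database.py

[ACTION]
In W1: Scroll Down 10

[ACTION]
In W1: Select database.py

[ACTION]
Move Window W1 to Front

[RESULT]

┠──────────────────┨                   
┃ app.ini │[databas┃━━━━━━━━━━━━━━━━━━┓
┃──────────────────┃                  ┃
┃import time       ┃──────────────────┨
┃from typing import┃te      │City     ┃
┃from pathlib impor┃────────┼──────   ┃
┃                  ┃24-02-12│Paris    ┃
┃items = data.parse┃24-02-26│NYC      ┃
┗━━━━━━━━━━━━━━━━━━┛24-12-22│Berlin   ┃
┃hank9@mail.com  │2024-07-08│Sydney   ┃
┃hank35@mail.com │2024-01-15│Berlin   ┃
┃frank8@mail.com │2024-09-04│London   ┃
┃frank84@mail.com│2024-11-17│Tokyo    ┃
┃eve76@mail.com  │2024-12-26│Sydney   ┃
┃frank26@mail.com│2024-04-23│Berlin   ┃
┗━━━━━━━━━━━━━━━━━━━━━━━━━━━━━━━━━━━━━┛
 ┃│ 1 │ 2 │ 3 │ - │                    
 ┃├───┼───┼───┼───┤                    
 ┃│ 0 │ . │ = │ + │                    


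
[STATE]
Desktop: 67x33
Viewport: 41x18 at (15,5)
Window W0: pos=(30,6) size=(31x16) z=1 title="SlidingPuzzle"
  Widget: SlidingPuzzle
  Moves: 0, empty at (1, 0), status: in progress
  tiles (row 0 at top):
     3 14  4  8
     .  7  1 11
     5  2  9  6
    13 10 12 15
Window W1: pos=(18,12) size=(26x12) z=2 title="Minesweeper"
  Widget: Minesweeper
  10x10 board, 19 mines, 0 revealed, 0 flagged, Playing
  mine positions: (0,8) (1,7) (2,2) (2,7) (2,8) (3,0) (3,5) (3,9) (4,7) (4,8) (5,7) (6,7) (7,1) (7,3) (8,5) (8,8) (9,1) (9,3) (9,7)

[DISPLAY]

                                         
               ┏━━━━━━━━━━━━━━━━━━━━━━━━━
               ┃ SlidingPuzzle           
               ┠─────────────────────────
               ┃┌────┬────┬────┬────┐    
               ┃│  3 │ 14 │  4 │  8 │    
               ┃├────┼────┼────┼────┤    
   ┏━━━━━━━━━━━━━━━━━━━━━━━━┓1 │ 11 │    
   ┃ Minesweeper            ┃──┼────┤    
   ┠────────────────────────┨9 │  6 │    
   ┃■■■■■■■■■■              ┃──┼────┤    
   ┃■■■■■■■■■■              ┃2 │ 15 │    
   ┃■■■■■■■■■■              ┃──┴────┘    
   ┃■■■■■■■■■■              ┃            
   ┃■■■■■■■■■■              ┃            
   ┃■■■■■■■■■■              ┃            
   ┃■■■■■■■■■■              ┃━━━━━━━━━━━━
   ┃■■■■■■■■■■              ┃            


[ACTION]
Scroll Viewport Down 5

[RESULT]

               ┃│  3 │ 14 │  4 │  8 │    
               ┃├────┼────┼────┼────┤    
   ┏━━━━━━━━━━━━━━━━━━━━━━━━┓1 │ 11 │    
   ┃ Minesweeper            ┃──┼────┤    
   ┠────────────────────────┨9 │  6 │    
   ┃■■■■■■■■■■              ┃──┼────┤    
   ┃■■■■■■■■■■              ┃2 │ 15 │    
   ┃■■■■■■■■■■              ┃──┴────┘    
   ┃■■■■■■■■■■              ┃            
   ┃■■■■■■■■■■              ┃            
   ┃■■■■■■■■■■              ┃            
   ┃■■■■■■■■■■              ┃━━━━━━━━━━━━
   ┃■■■■■■■■■■              ┃            
   ┗━━━━━━━━━━━━━━━━━━━━━━━━┛            
                                         
                                         
                                         
                                         


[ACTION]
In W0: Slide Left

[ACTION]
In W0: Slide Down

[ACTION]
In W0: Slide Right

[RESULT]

               ┃│    │  3 │  4 │  8 │    
               ┃├────┼────┼────┼────┤    
   ┏━━━━━━━━━━━━━━━━━━━━━━━━┓1 │ 11 │    
   ┃ Minesweeper            ┃──┼────┤    
   ┠────────────────────────┨9 │  6 │    
   ┃■■■■■■■■■■              ┃──┼────┤    
   ┃■■■■■■■■■■              ┃2 │ 15 │    
   ┃■■■■■■■■■■              ┃──┴────┘    
   ┃■■■■■■■■■■              ┃            
   ┃■■■■■■■■■■              ┃            
   ┃■■■■■■■■■■              ┃            
   ┃■■■■■■■■■■              ┃━━━━━━━━━━━━
   ┃■■■■■■■■■■              ┃            
   ┗━━━━━━━━━━━━━━━━━━━━━━━━┛            
                                         
                                         
                                         
                                         
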